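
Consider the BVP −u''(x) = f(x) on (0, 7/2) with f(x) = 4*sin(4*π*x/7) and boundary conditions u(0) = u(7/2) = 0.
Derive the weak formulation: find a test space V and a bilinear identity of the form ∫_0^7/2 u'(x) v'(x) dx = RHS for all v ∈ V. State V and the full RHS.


V = H^1_0(0, 7/2) (so v(0) = v(7/2) = 0); weak form: ∫_0^7/2 u'v' dx = ∫_0^7/2 (4*sin(4*π*x/7)) v dx for all v ∈ V.

Multiply both sides by a test function v and integrate from 0 to 7/2:
  ∫_0^7/2 −u''(x) v(x) dx = ∫_0^7/2 f(x) v(x) dx.
Integrate the LHS by parts once:
  ∫_0^7/2 −u'' v dx = −[u'(x) v(x)]_0^7/2 + ∫_0^7/2 u'(x) v'(x) dx.
Thus ∫_0^7/2 u'(x) v'(x) dx = ∫_0^7/2 f(x) v(x) dx + [u'(x) v(x)]_0^7/2.
Choose V so that boundary terms are either known or forced to vanish.
u is Dirichlet: u(0) = u(7/2) = 0. Let V = H^1_0(0, 7/2); then v(0) = v(7/2) = 0, and [u' v]_0^7/2 = 0.
Weak formulation: find u (satisfying any essential BC) such that ∫_0^7/2 u'(x) v'(x) dx = ∫_0^7/2 f v dx for all v ∈ V.
Substituting f(x) = 4*sin(4*π*x/7), the right-hand side is ∫_0^7/2 (4*sin(4*π*x/7)) v dx.


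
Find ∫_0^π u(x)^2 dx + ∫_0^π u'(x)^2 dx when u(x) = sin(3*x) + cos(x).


||u||_{H^1(0,π)}^2 = 6*π

u'(x) = -sin(x) + 3*cos(3*x).
Expand u² and (u')² and integrate term by term on (0, π), using: for integers n ≥ 1, ∫_0^π sin²(nx) dx = ∫_0^π cos²(nx) dx = π/2; for n ≠ n', ∫_0^π sin(nx)sin(n'x) dx = ∫_0^π cos(nx)cos(n'x) dx = 0; and by product-to-sum, ∫_0^π sin(nx)cos(n'x) dx = ½∫_0^π [sin((n+n')x) + sin((n−n')x)] dx, which is 0 when n+n' is even and 2n/(n²−n'²) when n+n' is odd (it need not vanish on (0, π)).
  u² squared terms: (1)²·∫cos(x)² dx = 1·π/2 = π/2;  (1)²·∫sin(3x)² dx = 1·π/2 = π/2.
  u² cross terms: 2·(1)·(1)·∫cos(x)·sin(3x) dx = 2·(0) = 0.
  So ∫_0^π u² dx = π/2 + π/2 + 0 = π.
  (u')² squared terms: (-1)²·∫sin(x)² dx = 1·π/2 = π/2;  (3)²·∫cos(3x)² dx = 9·π/2 = 9*π/2.
  (u')² cross terms: 2·(-1)·(3)·∫sin(x)·cos(3x) dx = -6·(0) = 0.
  So ∫_0^π (u')² dx = π/2 + 9*π/2 + 0 = 5*π.
||u||_{H^1}^2 = (π) + (5*π) = 6*π.


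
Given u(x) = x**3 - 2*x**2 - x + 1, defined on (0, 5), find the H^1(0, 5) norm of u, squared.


||u||_{H^1}^2 = 72565/14

The H^1 norm (squared) on an interval (0, L) is
  ||u||_{H^1}^2 = ∫_0^L u(x)^2 dx + ∫_0^L u'(x)^2 dx.
Compute u'(x) = 3*x**2 - 4*x - 1.
Then u(x)^2 = x**6 - 4*x**5 + 2*x**4 + 6*x**3 - 3*x**2 - 2*x + 1 and u'(x)^2 = 9*x**4 - 24*x**3 + 10*x**2 + 8*x + 1.
Integrate each monomial from 0 to 5 using ∫_0^5 c·x^n dx = c·5^(n+1)/(n+1):
  ∫_0^5 u(x)^2 dx = ∫_0^5 (x^6 - 4*x^5 + 2*x^4 + 6*x^3 - 3*x^2 - 2*x + 1) dx. Term by term:
    ∫_0^5 x^6 dx = 78125/7;  ∫_0^5 -4*x^5 dx = -31250/3;  ∫_0^5 2*x^4 dx = 1250;
    ∫_0^5 6*x^3 dx = 1875/2;  ∫_0^5 -3*x^2 dx = -125;  ∫_0^5 -2*x dx = -25;
    ∫_0^5 1 dx = 5.
  Sum: 78125/7 − 31250/3 + 1250 + 1875/2 − 125 − 25 + 5 = 117035/42.
  ∫_0^5 u'(x)^2 dx = ∫_0^5 (9*x^4 - 24*x^3 + 10*x^2 + 8*x + 1) dx. Term by term:
    ∫_0^5 9*x^4 dx = 5625;  ∫_0^5 -24*x^3 dx = -3750;  ∫_0^5 10*x^2 dx = 1250/3;
    ∫_0^5 8*x dx = 100;  ∫_0^5 1 dx = 5.
  Sum: 5625 − 3750 + 1250/3 + 100 + 5 = 7190/3.
Adding: ||u||_{H^1}^2 = 117035/42 + 7190/3 = 72565/14.


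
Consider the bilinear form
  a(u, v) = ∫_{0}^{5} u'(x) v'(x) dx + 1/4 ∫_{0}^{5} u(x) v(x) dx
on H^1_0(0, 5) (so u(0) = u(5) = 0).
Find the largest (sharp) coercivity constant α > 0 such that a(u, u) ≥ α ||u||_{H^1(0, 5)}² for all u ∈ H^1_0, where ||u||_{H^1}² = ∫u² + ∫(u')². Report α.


α = (25/4 + π^2)/(π^2 + 25)

Coercivity of a(·,·) on H^1_0(0, 5) means a(u, u) ≥ α ||u||_{H^1}² for every u ∈ H^1_0.
The interval has length L = 5, and Poincaré/coercivity depend only on L. Here a(u, u) = ∫(u')² + (1/4)·∫u².
Here 0 < c = 1/4 < 1. The condition a(u,u) ≥ α||u||_{H^1}² reads (1−α)∫(u')² ≥ (α−c)∫u². Any admissible α is ≤ 1 (rapidly oscillating u have ∫u²/∫(u')² → 0), and α = 1 would force 0 ≥ (1−c)∫u², impossible since c < 1; so 1−α > 0. By the sharp Poincaré inequality on H^1_0 of an interval of length L, ∫(u')² ≥ (π/L)²∫u² with equality for the first sine mode sin(π(x−x₀)/L) (x₀ the left endpoint), so the inequality holds for all u iff (1−α)(π/L)² ≥ α − c, i.e. α ≤ ((π/L)² + c)/((π/L)² + 1) = (1 + c(L/π)²)/(1 + (L/π)²). With (π/L)² = π^2/25 and c = 1/4, the largest admissible constant is α = ((π/L)² + c)/((π/L)² + 1).
Simplifying, α = (25/4 + π^2)/(π^2 + 25).


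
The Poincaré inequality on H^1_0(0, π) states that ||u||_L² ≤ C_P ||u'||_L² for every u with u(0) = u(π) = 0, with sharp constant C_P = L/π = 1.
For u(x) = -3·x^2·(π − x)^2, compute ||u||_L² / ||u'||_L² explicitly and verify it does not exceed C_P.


||u||_L² / ||u'||_L² = sqrt(3)*π/6 < C_P = 1.

u(x) = -3·x^2·(π − x)^2, so u'(x) = 6*x*(x*(π - x) - (x - π)^2).
u(x) = -3·x^2·(π − x)^2 vanishes at x = 0 and x = π, so u ∈ H^1_0(0, π). Differentiate via the product rule and integrate the resulting polynomials term by term.
  ∫_0^π u² dx = ∫_0^π (9*x^8 - 36*π*x^7 + 54*π^2*x^6 - 36*π^3*x^5 + 9*π^4*x^4) dx. Term by term:
    ∫_0^π 9*x^8 dx = π^9;  ∫_0^π -36*π*x^7 dx = -9*π^9/2;  ∫_0^π 54*π^2*x^6 dx = 54*π^9/7;
    ∫_0^π -36*π^3*x^5 dx = -6*π^9;  ∫_0^π 9*π^4*x^4 dx = 9*π^9/5.
  Sum: π^9 − 9*π^9/2 + 54*π^9/7 − 6*π^9 + 9*π^9/5 = π^9/70.
  ∫_0^π (u')² dx = ∫_0^π (144*x^6 - 432*π*x^5 + 468*π^2*x^4 - 216*π^3*x^3 + 36*π^4*x^2) dx. Term by term:
    ∫_0^π 144*x^6 dx = 144*π^7/7;  ∫_0^π -432*π*x^5 dx = -72*π^7;  ∫_0^π 468*π^2*x^4 dx = 468*π^7/5;
    ∫_0^π -216*π^3*x^3 dx = -54*π^7;  ∫_0^π 36*π^4*x^2 dx = 12*π^7.
  Sum: 144*π^7/7 − 72*π^7 + 468*π^7/5 − 54*π^7 + 12*π^7 = 6*π^7/35.
∫_0^π u² dx = π^9/70, so ||u||_L² = sqrt(70)*π^(9/2)/70.
∫_0^π (u')² dx = 6*π^7/35, so ||u'||_L² = sqrt(210)*π^(7/2)/35.
Ratio ||u||_L² / ||u'||_L² = sqrt(3)*π/6.
Sharp Poincaré constant on H^1_0(0, π) is C_P = L/π = 1, achieved by sin(x).
A polynomial bump cannot attain the sharp Poincaré constant (only the first sine eigenfunction does), so the ratio is strictly less than C_P, consistent with ||u||_L² ≤ C_P ||u'||_L².


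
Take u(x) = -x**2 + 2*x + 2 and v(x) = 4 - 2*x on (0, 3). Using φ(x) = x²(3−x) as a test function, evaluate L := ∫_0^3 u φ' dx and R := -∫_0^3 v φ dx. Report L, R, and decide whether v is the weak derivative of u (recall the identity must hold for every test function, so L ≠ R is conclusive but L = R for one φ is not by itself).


LHS = 54/5, RHS = -27/10. No, v is not the weak derivative of u.

u(x) = -x**2 + 2*x + 2, classical derivative u'(x) = 2 - 2*x.
φ(x) = x²(3−x), so φ'(x) = 3*x*(2 - x).
Note φ(0) = φ(3) = 0, so the boundary term u·φ vanishes.
LHS = ∫_0^3 u(x) φ'(x) dx = ∫_0^3 (3*x^4 - 12*x^3 + 6*x^2 + 12*x) dx. Term by term:
  ∫_0^3 3*x^4 dx = 729/5;  ∫_0^3 -12*x^3 dx = -243;  ∫_0^3 6*x^2 dx = 54;
  ∫_0^3 12*x dx = 54.
Sum: 729/5 − 243 + 54 + 54 = 54/5.
So LHS = 54/5.
∫_0^3 v(x) φ(x) dx = ∫_0^3 (2*x^4 - 10*x^3 + 12*x^2) dx. Term by term:
  ∫_0^3 2*x^4 dx = 486/5;  ∫_0^3 -10*x^3 dx = -405/2;  ∫_0^3 12*x^2 dx = 108.
Sum: 486/5 − 405/2 + 108 = 27/10.
So RHS = -∫_0^3 v(x) φ(x) dx = -27/10.
LHS − RHS = 27/2 ≠ 0, so the identity fails.
(For a valid weak derivative the identity must hold for EVERY test function, in particular this one. The failure shows v is NOT the weak derivative of u.)
Correct weak derivative would be u'(x) = 2 - 2*x.


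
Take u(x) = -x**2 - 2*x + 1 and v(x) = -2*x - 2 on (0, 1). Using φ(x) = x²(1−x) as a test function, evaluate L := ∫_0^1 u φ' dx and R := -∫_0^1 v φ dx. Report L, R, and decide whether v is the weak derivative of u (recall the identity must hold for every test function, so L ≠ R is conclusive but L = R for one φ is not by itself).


LHS = 4/15, RHS = 4/15. Yes, v = u' weakly.

u(x) = -x**2 - 2*x + 1, classical derivative u'(x) = -2*x - 2.
φ(x) = x²(1−x), so φ'(x) = x*(2 - 3*x).
Note φ(0) = φ(1) = 0, so the boundary term u·φ vanishes.
LHS = ∫_0^1 u(x) φ'(x) dx = ∫_0^1 (3*x^4 + 4*x^3 - 7*x^2 + 2*x) dx. Term by term:
  ∫_0^1 3*x^4 dx = 3/5;  ∫_0^1 4*x^3 dx = 1;  ∫_0^1 -7*x^2 dx = -7/3;
  ∫_0^1 2*x dx = 1.
Sum: 3/5 + 1 − 7/3 + 1 = 4/15.
So LHS = 4/15.
∫_0^1 v(x) φ(x) dx = ∫_0^1 (2*x^4 - 2*x^2) dx. Term by term:
  ∫_0^1 2*x^4 dx = 2/5;  ∫_0^1 -2*x^2 dx = -2/3.
Sum: 2/5 − 2/3 = -4/15.
So RHS = -∫_0^1 v(x) φ(x) dx = 4/15.
LHS = RHS, so the identity holds for this test φ.
Moreover u is smooth here and v(x) = u'(x) = -2*x - 2 pointwise, so the identity holds for every test function. Hence v is the weak derivative of u.


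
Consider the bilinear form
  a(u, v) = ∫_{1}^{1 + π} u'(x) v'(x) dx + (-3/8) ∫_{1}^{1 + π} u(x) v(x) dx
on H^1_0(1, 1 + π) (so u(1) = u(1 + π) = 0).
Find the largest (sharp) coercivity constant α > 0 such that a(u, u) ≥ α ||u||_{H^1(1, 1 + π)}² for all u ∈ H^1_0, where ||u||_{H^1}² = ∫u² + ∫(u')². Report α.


α = 5/16

Coercivity of a(·,·) on H^1_0(1, 1 + π) means a(u, u) ≥ α ||u||_{H^1}² for every u ∈ H^1_0.
The interval has length L = π, and Poincaré/coercivity depend only on L. Here a(u, u) = ∫(u')² + (-3/8)·∫u².
Here c = -3/8 < 0 with |c| < (π/L)² = 1, so coercivity still holds. The condition a(u,u) ≥ α||u||_{H^1}² reads (1−α)∫(u')² ≥ (α−c)∫u². Any admissible α is ≤ 1 (rapidly oscillating u have ∫u²/∫(u')² → 0), and α = 1 would force 0 ≥ (1−c)∫u², impossible since c < 1; so 1−α > 0. By the sharp Poincaré inequality on H^1_0 of an interval of length L, ∫(u')² ≥ (π/L)²∫u² with equality for the first sine mode sin(π(x−x₀)/L) (x₀ the left endpoint), so the inequality holds for all u iff (1−α)(π/L)² ≥ α − c, i.e. α ≤ ((π/L)² + c)/((π/L)² + 1) = (1 + c(L/π)²)/(1 + (L/π)²). (Direct route, valid since c ≤ 0: Poincaré gives c∫u² ≥ c(L/π)²∫(u')², so a(u,u) ≥ (1 + c(L/π)²)∫(u')², while ||u||_{H^1}² ≤ (1 + (L/π)²)∫(u')²; dividing yields the same α.) With (π/L)² = 1 and c = -3/8, the largest admissible constant is α = ((π/L)² + c)/((π/L)² + 1).
Simplifying, α = 5/16.


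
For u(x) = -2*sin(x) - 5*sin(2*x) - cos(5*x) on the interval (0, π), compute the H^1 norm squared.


||u||_{H^1(0,π)}^2 = -1040/21 + 159*π/2

u'(x) = 5*sin(5*x) - 2*cos(x) - 10*cos(2*x).
Expand u² and (u')² and integrate term by term on (0, π), using: for integers n ≥ 1, ∫_0^π sin²(nx) dx = ∫_0^π cos²(nx) dx = π/2; for n ≠ n', ∫_0^π sin(nx)sin(n'x) dx = ∫_0^π cos(nx)cos(n'x) dx = 0; and by product-to-sum, ∫_0^π sin(nx)cos(n'x) dx = ½∫_0^π [sin((n+n')x) + sin((n−n')x)] dx, which is 0 when n+n' is even and 2n/(n²−n'²) when n+n' is odd (it need not vanish on (0, π)).
  u² squared terms: (-1)²·∫cos(5x)² dx = 1·π/2 = π/2;  (-5)²·∫sin(2x)² dx = 25·π/2 = 25*π/2;  (-2)²·∫sin(x)² dx = 4·π/2 = 2*π.
  u² cross terms: 2·(-1)·(-5)·∫cos(5x)·sin(2x) dx = 10·(-4/21) = -40/21;  2·(-1)·(-2)·∫cos(5x)·sin(x) dx = 4·(0) = 0;  2·(-5)·(-2)·∫sin(2x)·sin(x) dx = 20·(0) = 0.
  So ∫_0^π u² dx = π/2 + 25*π/2 + 2*π − 40/21 + 0 + 0 = -40/21 + 15*π.
  (u')² squared terms: (-10)²·∫cos(2x)² dx = 100·π/2 = 50*π;  (-2)²·∫cos(x)² dx = 4·π/2 = 2*π;  (5)²·∫sin(5x)² dx = 25·π/2 = 25*π/2.
  (u')² cross terms: 2·(-10)·(-2)·∫cos(2x)·cos(x) dx = 40·(0) = 0;  2·(-10)·(5)·∫cos(2x)·sin(5x) dx = -100·(10/21) = -1000/21;  2·(-2)·(5)·∫cos(x)·sin(5x) dx = -20·(0) = 0.
  So ∫_0^π (u')² dx = 50*π + 2*π + 25*π/2 + 0 − 1000/21 + 0 = -1000/21 + 129*π/2.
||u||_{H^1}^2 = (-40/21 + 15*π) + (-1000/21 + 129*π/2) = -1040/21 + 159*π/2.


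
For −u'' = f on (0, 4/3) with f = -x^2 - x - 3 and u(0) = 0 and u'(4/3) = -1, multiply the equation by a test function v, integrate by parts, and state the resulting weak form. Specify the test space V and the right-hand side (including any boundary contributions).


V = {v ∈ H^1(0, 4/3) : v(0) = 0} (test functions vanish at x = 0 where u is specified); weak form: ∫_0^4/3 u'v' dx = ∫_0^4/3 (-x^2 - x - 3) v dx − v(4/3) for all v ∈ V.

Multiply both sides by a test function v and integrate from 0 to 4/3:
  ∫_0^4/3 −u''(x) v(x) dx = ∫_0^4/3 f(x) v(x) dx.
Integrate the LHS by parts once:
  ∫_0^4/3 −u'' v dx = −[u'(x) v(x)]_0^4/3 + ∫_0^4/3 u'(x) v'(x) dx.
Thus ∫_0^4/3 u'(x) v'(x) dx = ∫_0^4/3 f(x) v(x) dx + [u'(x) v(x)]_0^4/3.
Choose V so that boundary terms are either known or forced to vanish.
Mixed BC: u(0) = 0 (Dirichlet) and u'(4/3) = -1 (Neumann). Define V = {v ∈ H^1(0, 4/3) : v(0) = 0}. Then [u' v]_0^4/3 = u'(4/3)·v(4/3) − u'(0)·0 = − v(4/3).
Weak formulation: find u (satisfying any essential BC) such that ∫_0^4/3 u'(x) v'(x) dx = ∫_0^4/3 f v dx − v(4/3) for all v ∈ V (Dirichlet at 0 absorbed into V; Neumann datum at x = 4/3 contributes the boundary term).
Substituting f(x) = -x^2 - x - 3, the right-hand side is ∫_0^4/3 (-x^2 - x - 3) v dx − v(4/3).


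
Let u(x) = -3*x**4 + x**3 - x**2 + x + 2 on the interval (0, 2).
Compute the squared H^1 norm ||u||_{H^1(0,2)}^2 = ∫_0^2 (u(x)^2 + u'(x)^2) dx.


||u||_{H^1}^2 = 254906/105

The H^1 norm (squared) on an interval (0, L) is
  ||u||_{H^1}^2 = ∫_0^L u(x)^2 dx + ∫_0^L u'(x)^2 dx.
Compute u'(x) = -12*x**3 + 3*x**2 - 2*x + 1.
Then u(x)^2 = 9*x**8 - 6*x**7 + 7*x**6 - 8*x**5 - 9*x**4 + 2*x**3 - 3*x**2 + 4*x + 4 and u'(x)^2 = 144*x**6 - 72*x**5 + 57*x**4 - 36*x**3 + 10*x**2 - 4*x + 1.
Integrate each monomial from 0 to 2 using ∫_0^2 c·x^n dx = c·2^(n+1)/(n+1):
  ∫_0^2 u(x)^2 dx = ∫_0^2 (9*x^8 - 6*x^7 + 7*x^6 - 8*x^5 - 9*x^4 + 2*x^3 - 3*x^2 + 4*x + 4) dx. Term by term:
    ∫_0^2 9*x^8 dx = 512;  ∫_0^2 -6*x^7 dx = -192;  ∫_0^2 7*x^6 dx = 128;
    ∫_0^2 -8*x^5 dx = -256/3;  ∫_0^2 -9*x^4 dx = -288/5;  ∫_0^2 2*x^3 dx = 8;
    ∫_0^2 -3*x^2 dx = -8;  ∫_0^2 4*x dx = 8;  ∫_0^2 4 dx = 8.
  Sum: 512 − 192 + 128 − 256/3 − 288/5 + 8 − 8 + 8 + 8 = 4816/15.
  ∫_0^2 u'(x)^2 dx = ∫_0^2 (144*x^6 - 72*x^5 + 57*x^4 - 36*x^3 + 10*x^2 - 4*x + 1) dx. Term by term:
    ∫_0^2 144*x^6 dx = 18432/7;  ∫_0^2 -72*x^5 dx = -768;  ∫_0^2 57*x^4 dx = 1824/5;
    ∫_0^2 -36*x^3 dx = -144;  ∫_0^2 10*x^2 dx = 80/3;  ∫_0^2 -4*x dx = -8;
    ∫_0^2 1 dx = 2.
  Sum: 18432/7 − 768 + 1824/5 − 144 + 80/3 − 8 + 2 = 221194/105.
Adding: ||u||_{H^1}^2 = 4816/15 + 221194/105 = 254906/105.


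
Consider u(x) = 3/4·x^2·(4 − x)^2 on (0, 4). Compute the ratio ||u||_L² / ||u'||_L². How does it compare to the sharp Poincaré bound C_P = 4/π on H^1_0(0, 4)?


||u||_L² / ||u'||_L² = 2*sqrt(3)/3 < C_P = 4/π.

u(x) = 3/4·x^2·(4 − x)^2, so u'(x) = 3*x*(x - 4)*(x - 2).
u(x) = 3/4·x^2·(4 − x)^2 vanishes at x = 0 and x = 4, so u ∈ H^1_0(0, 4). Differentiate via the product rule and integrate the resulting polynomials term by term.
  ∫_0^4 u² dx = ∫_0^4 (9*x^8/16 - 9*x^7 + 54*x^6 - 144*x^5 + 144*x^4) dx. Term by term:
    ∫_0^4 9*x^8/16 dx = 16384;  ∫_0^4 -9*x^7 dx = -73728;  ∫_0^4 54*x^6 dx = 884736/7;
    ∫_0^4 -144*x^5 dx = -98304;  ∫_0^4 144*x^4 dx = 147456/5.
  Sum: 16384 − 73728 + 884736/7 − 98304 + 147456/5 = 8192/35.
  ∫_0^4 (u')² dx = ∫_0^4 (9*x^6 - 108*x^5 + 468*x^4 - 864*x^3 + 576*x^2) dx. Term by term:
    ∫_0^4 9*x^6 dx = 147456/7;  ∫_0^4 -108*x^5 dx = -73728;  ∫_0^4 468*x^4 dx = 479232/5;
    ∫_0^4 -864*x^3 dx = -55296;  ∫_0^4 576*x^2 dx = 12288.
  Sum: 147456/7 − 73728 + 479232/5 − 55296 + 12288 = 6144/35.
∫_0^4 u² dx = 8192/35, so ||u||_L² = 64*sqrt(70)/35.
∫_0^4 (u')² dx = 6144/35, so ||u'||_L² = 32*sqrt(210)/35.
Ratio ||u||_L² / ||u'||_L² = 2*sqrt(3)/3.
Sharp Poincaré constant on H^1_0(0, 4) is C_P = L/π = 4/π, achieved by sin(π/4·x).
A polynomial bump cannot attain the sharp Poincaré constant (only the first sine eigenfunction does), so the ratio is strictly less than C_P, consistent with ||u||_L² ≤ C_P ||u'||_L².


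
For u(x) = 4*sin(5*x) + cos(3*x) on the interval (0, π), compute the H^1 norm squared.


||u||_{H^1(0,π)}^2 = 213*π

u'(x) = -3*sin(3*x) + 20*cos(5*x).
Expand u² and (u')² and integrate term by term on (0, π), using: for integers n ≥ 1, ∫_0^π sin²(nx) dx = ∫_0^π cos²(nx) dx = π/2; for n ≠ n', ∫_0^π sin(nx)sin(n'x) dx = ∫_0^π cos(nx)cos(n'x) dx = 0; and by product-to-sum, ∫_0^π sin(nx)cos(n'x) dx = ½∫_0^π [sin((n+n')x) + sin((n−n')x)] dx, which is 0 when n+n' is even and 2n/(n²−n'²) when n+n' is odd (it need not vanish on (0, π)).
  u² squared terms: (4)²·∫sin(5x)² dx = 16·π/2 = 8*π;  (1)²·∫cos(3x)² dx = 1·π/2 = π/2.
  u² cross terms: 2·(4)·(1)·∫sin(5x)·cos(3x) dx = 8·(0) = 0.
  So ∫_0^π u² dx = 8*π + π/2 + 0 = 17*π/2.
  (u')² squared terms: (-3)²·∫sin(3x)² dx = 9·π/2 = 9*π/2;  (20)²·∫cos(5x)² dx = 400·π/2 = 200*π.
  (u')² cross terms: 2·(-3)·(20)·∫sin(3x)·cos(5x) dx = -120·(0) = 0.
  So ∫_0^π (u')² dx = 9*π/2 + 200*π + 0 = 409*π/2.
||u||_{H^1}^2 = (17*π/2) + (409*π/2) = 213*π.


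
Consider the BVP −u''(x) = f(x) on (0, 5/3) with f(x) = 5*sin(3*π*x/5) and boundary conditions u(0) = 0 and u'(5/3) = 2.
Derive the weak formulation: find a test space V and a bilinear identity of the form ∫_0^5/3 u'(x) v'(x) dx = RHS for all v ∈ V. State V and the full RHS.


V = {v ∈ H^1(0, 5/3) : v(0) = 0} (test functions vanish at x = 0 where u is specified); weak form: ∫_0^5/3 u'v' dx = ∫_0^5/3 (5*sin(3*π*x/5)) v dx + 2·v(5/3) for all v ∈ V.

Multiply both sides by a test function v and integrate from 0 to 5/3:
  ∫_0^5/3 −u''(x) v(x) dx = ∫_0^5/3 f(x) v(x) dx.
Integrate the LHS by parts once:
  ∫_0^5/3 −u'' v dx = −[u'(x) v(x)]_0^5/3 + ∫_0^5/3 u'(x) v'(x) dx.
Thus ∫_0^5/3 u'(x) v'(x) dx = ∫_0^5/3 f(x) v(x) dx + [u'(x) v(x)]_0^5/3.
Choose V so that boundary terms are either known or forced to vanish.
Mixed BC: u(0) = 0 (Dirichlet) and u'(5/3) = 2 (Neumann). Define V = {v ∈ H^1(0, 5/3) : v(0) = 0}. Then [u' v]_0^5/3 = u'(5/3)·v(5/3) − u'(0)·0 = 2·v(5/3).
Weak formulation: find u (satisfying any essential BC) such that ∫_0^5/3 u'(x) v'(x) dx = ∫_0^5/3 f v dx + 2·v(5/3) for all v ∈ V (Dirichlet at 0 absorbed into V; Neumann datum at x = 5/3 contributes the boundary term).
Substituting f(x) = 5*sin(3*π*x/5), the right-hand side is ∫_0^5/3 (5*sin(3*π*x/5)) v dx + 2·v(5/3).


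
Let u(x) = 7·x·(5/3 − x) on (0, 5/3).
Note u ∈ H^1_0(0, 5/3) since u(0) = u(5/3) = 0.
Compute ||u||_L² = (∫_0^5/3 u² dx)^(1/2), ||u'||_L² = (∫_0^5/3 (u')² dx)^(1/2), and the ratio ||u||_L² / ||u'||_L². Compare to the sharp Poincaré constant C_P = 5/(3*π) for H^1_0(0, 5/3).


||u||_L² / ||u'||_L² = sqrt(10)/6 < C_P = 5/(3*π).

u(x) = 7·x·(5/3 − x), so u'(x) = 35/3 - 14*x.
u(x) = 7·x·(5/3 − x) vanishes at x = 0 and x = 5/3, so u ∈ H^1_0(0, 5/3). Differentiate via the product rule and integrate the resulting polynomials term by term.
  ∫_0^5/3 u² dx = ∫_0^5/3 (49*x^4 - 490*x^3/3 + 1225*x^2/9) dx. Term by term:
    ∫_0^5/3 49*x^4 dx = 30625/243;  ∫_0^5/3 -490*x^3/3 dx = -153125/486;  ∫_0^5/3 1225*x^2/9 dx = 153125/729.
  Sum: 30625/243 − 153125/486 + 153125/729 = 30625/1458.
  ∫_0^5/3 (u')² dx = ∫_0^5/3 (196*x^2 - 980*x/3 + 1225/9) dx. Term by term:
    ∫_0^5/3 196*x^2 dx = 24500/81;  ∫_0^5/3 -980*x/3 dx = -12250/27;  ∫_0^5/3 1225/9 dx = 6125/27.
  Sum: 24500/81 − 12250/27 + 6125/27 = 6125/81.
∫_0^5/3 u² dx = 30625/1458, so ||u||_L² = 175*sqrt(2)/54.
∫_0^5/3 (u')² dx = 6125/81, so ||u'||_L² = 35*sqrt(5)/9.
Ratio ||u||_L² / ||u'||_L² = sqrt(10)/6.
Sharp Poincaré constant on H^1_0(0, 5/3) is C_P = L/π = 5/(3*π), achieved by sin(3*π/5·x).
A polynomial bump cannot attain the sharp Poincaré constant (only the first sine eigenfunction does), so the ratio is strictly less than C_P, consistent with ||u||_L² ≤ C_P ||u'||_L².


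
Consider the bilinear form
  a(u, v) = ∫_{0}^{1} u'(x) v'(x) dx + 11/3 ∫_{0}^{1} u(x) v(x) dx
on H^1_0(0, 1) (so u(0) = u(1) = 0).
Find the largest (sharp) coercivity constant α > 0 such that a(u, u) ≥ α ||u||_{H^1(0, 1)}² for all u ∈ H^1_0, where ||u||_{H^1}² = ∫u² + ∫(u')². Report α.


α = 1

Coercivity of a(·,·) on H^1_0(0, 1) means a(u, u) ≥ α ||u||_{H^1}² for every u ∈ H^1_0.
The interval has length L = 1, and Poincaré/coercivity depend only on L. Here a(u, u) = ∫(u')² + (11/3)·∫u².
Here c = 11/3 ≥ 1, so a(u,u) = ∫(u')² + c∫u² ≥ ∫(u')² + ∫u² = ||u||_{H^1}², i.e. α = 1 works. No larger α is possible: a(u,u) ≥ α||u||_{H^1}² means (1−α)∫(u')² ≥ (α−c)∫u², and for the modes u_n = sin(nπ(x−x₀)/L) (x₀ the left endpoint) one has ∫u_n²/∫(u_n')² = (L/(nπ))² → 0, so a(u_n,u_n)/||u_n||_{H^1}² → 1. Hence the optimal constant is α = 1.
Therefore α = 1.


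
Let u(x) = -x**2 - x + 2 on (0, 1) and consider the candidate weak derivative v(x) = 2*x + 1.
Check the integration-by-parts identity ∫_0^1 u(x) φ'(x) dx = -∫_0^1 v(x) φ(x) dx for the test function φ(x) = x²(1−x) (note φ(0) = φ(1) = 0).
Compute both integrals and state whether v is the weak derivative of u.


LHS = 11/60, RHS = -11/60. No, v is not the weak derivative of u.

u(x) = -x**2 - x + 2, classical derivative u'(x) = -2*x - 1.
φ(x) = x²(1−x), so φ'(x) = x*(2 - 3*x).
Note φ(0) = φ(1) = 0, so the boundary term u·φ vanishes.
LHS = ∫_0^1 u(x) φ'(x) dx = ∫_0^1 (3*x^4 + x^3 - 8*x^2 + 4*x) dx. Term by term:
  ∫_0^1 3*x^4 dx = 3/5;  ∫_0^1 x^3 dx = 1/4;  ∫_0^1 -8*x^2 dx = -8/3;
  ∫_0^1 4*x dx = 2.
Sum: 3/5 + 1/4 − 8/3 + 2 = 11/60.
So LHS = 11/60.
∫_0^1 v(x) φ(x) dx = ∫_0^1 (-2*x^4 + x^3 + x^2) dx. Term by term:
  ∫_0^1 -2*x^4 dx = -2/5;  ∫_0^1 x^3 dx = 1/4;  ∫_0^1 x^2 dx = 1/3.
Sum: -2/5 + 1/4 + 1/3 = 11/60.
So RHS = -∫_0^1 v(x) φ(x) dx = -11/60.
LHS − RHS = 11/30 ≠ 0, so the identity fails.
(For a valid weak derivative the identity must hold for EVERY test function, in particular this one. The failure shows v is NOT the weak derivative of u.)
Correct weak derivative would be u'(x) = -2*x - 1.


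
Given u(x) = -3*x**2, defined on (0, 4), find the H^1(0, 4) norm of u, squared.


||u||_{H^1}^2 = 13056/5

The H^1 norm (squared) on an interval (0, L) is
  ||u||_{H^1}^2 = ∫_0^L u(x)^2 dx + ∫_0^L u'(x)^2 dx.
Compute u'(x) = -6*x.
Then u(x)^2 = 9*x**4 and u'(x)^2 = 36*x**2.
Integrate each monomial from 0 to 4 using ∫_0^4 c·x^n dx = c·4^(n+1)/(n+1):
  ∫_0^4 u(x)^2 dx = ∫_0^4 (9*x^4) dx. Term by term:
    ∫_0^4 9*x^4 dx = 9216/5.
  ∫_0^4 u'(x)^2 dx = ∫_0^4 (36*x^2) dx. Term by term:
    ∫_0^4 36*x^2 dx = 768.
Adding: ||u||_{H^1}^2 = 9216/5 + 768 = 13056/5.


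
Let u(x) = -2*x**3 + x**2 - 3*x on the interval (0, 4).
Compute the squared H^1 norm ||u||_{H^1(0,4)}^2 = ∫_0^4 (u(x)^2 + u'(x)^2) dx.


||u||_{H^1}^2 = 1651876/105

The H^1 norm (squared) on an interval (0, L) is
  ||u||_{H^1}^2 = ∫_0^L u(x)^2 dx + ∫_0^L u'(x)^2 dx.
Compute u'(x) = -6*x**2 + 2*x - 3.
Then u(x)^2 = 4*x**6 - 4*x**5 + 13*x**4 - 6*x**3 + 9*x**2 and u'(x)^2 = 36*x**4 - 24*x**3 + 40*x**2 - 12*x + 9.
Integrate each monomial from 0 to 4 using ∫_0^4 c·x^n dx = c·4^(n+1)/(n+1):
  ∫_0^4 u(x)^2 dx = ∫_0^4 (4*x^6 - 4*x^5 + 13*x^4 - 6*x^3 + 9*x^2) dx. Term by term:
    ∫_0^4 4*x^6 dx = 65536/7;  ∫_0^4 -4*x^5 dx = -8192/3;  ∫_0^4 13*x^4 dx = 13312/5;
    ∫_0^4 -6*x^3 dx = -384;  ∫_0^4 9*x^2 dx = 192.
  Sum: 65536/7 − 8192/3 + 13312/5 − 384 + 192 = 955712/105.
  ∫_0^4 u'(x)^2 dx = ∫_0^4 (36*x^4 - 24*x^3 + 40*x^2 - 12*x + 9) dx. Term by term:
    ∫_0^4 36*x^4 dx = 36864/5;  ∫_0^4 -24*x^3 dx = -1536;  ∫_0^4 40*x^2 dx = 2560/3;
    ∫_0^4 -12*x dx = -96;  ∫_0^4 9 dx = 36.
  Sum: 36864/5 − 1536 + 2560/3 − 96 + 36 = 99452/15.
Adding: ||u||_{H^1}^2 = 955712/105 + 99452/15 = 1651876/105.


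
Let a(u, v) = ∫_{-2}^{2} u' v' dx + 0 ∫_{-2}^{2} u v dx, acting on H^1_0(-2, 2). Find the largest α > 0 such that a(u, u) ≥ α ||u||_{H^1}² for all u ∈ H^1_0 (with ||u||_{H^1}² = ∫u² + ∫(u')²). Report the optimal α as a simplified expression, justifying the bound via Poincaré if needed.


α = π^2/(π^2 + 16)

Coercivity of a(·,·) on H^1_0(-2, 2) means a(u, u) ≥ α ||u||_{H^1}² for every u ∈ H^1_0.
The interval has length L = 4, and Poincaré/coercivity depend only on L. Here a(u, u) = ∫(u')² + (0)·∫u².
Here c = 0, so a(u,u) = ∫(u')² alone. The condition a(u,u) ≥ α||u||_{H^1}² reads (1−α)∫(u')² ≥ (α−c)∫u². Any admissible α is ≤ 1 (rapidly oscillating u have ∫u²/∫(u')² → 0), and α = 1 would force 0 ≥ (1−c)∫u², impossible since c < 1; so 1−α > 0. By the sharp Poincaré inequality on H^1_0 of an interval of length L, ∫(u')² ≥ (π/L)²∫u² with equality for the first sine mode sin(π(x−x₀)/L) (x₀ the left endpoint), so the inequality holds for all u iff (1−α)(π/L)² ≥ α − c, i.e. α ≤ ((π/L)² + c)/((π/L)² + 1) = (1 + c(L/π)²)/(1 + (L/π)²). (Direct route, valid since c ≤ 0: Poincaré gives c∫u² ≥ c(L/π)²∫(u')², so a(u,u) ≥ (1 + c(L/π)²)∫(u')², while ||u||_{H^1}² ≤ (1 + (L/π)²)∫(u')²; dividing yields the same α.) With (π/L)² = π^2/16 and c = 0, the largest admissible constant is α = ((π/L)² + c)/((π/L)² + 1).
Simplifying, α = π^2/(π^2 + 16).


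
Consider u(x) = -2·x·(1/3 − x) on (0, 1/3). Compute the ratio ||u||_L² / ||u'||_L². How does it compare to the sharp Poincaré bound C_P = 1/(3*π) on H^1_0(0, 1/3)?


||u||_L² / ||u'||_L² = sqrt(10)/30 < C_P = 1/(3*π).

u(x) = -2·x·(1/3 − x), so u'(x) = 4*x - 2/3.
u(x) = -2·x·(1/3 − x) vanishes at x = 0 and x = 1/3, so u ∈ H^1_0(0, 1/3). Differentiate via the product rule and integrate the resulting polynomials term by term.
  ∫_0^1/3 u² dx = ∫_0^1/3 (4*x^4 - 8*x^3/3 + 4*x^2/9) dx. Term by term:
    ∫_0^1/3 4*x^4 dx = 4/1215;  ∫_0^1/3 -8*x^3/3 dx = -2/243;  ∫_0^1/3 4*x^2/9 dx = 4/729.
  Sum: 4/1215 − 2/243 + 4/729 = 2/3645.
  ∫_0^1/3 (u')² dx = ∫_0^1/3 (16*x^2 - 16*x/3 + 4/9) dx. Term by term:
    ∫_0^1/3 16*x^2 dx = 16/81;  ∫_0^1/3 -16*x/3 dx = -8/27;  ∫_0^1/3 4/9 dx = 4/27.
  Sum: 16/81 − 8/27 + 4/27 = 4/81.
∫_0^1/3 u² dx = 2/3645, so ||u||_L² = sqrt(10)/135.
∫_0^1/3 (u')² dx = 4/81, so ||u'||_L² = 2/9.
Ratio ||u||_L² / ||u'||_L² = sqrt(10)/30.
Sharp Poincaré constant on H^1_0(0, 1/3) is C_P = L/π = 1/(3*π), achieved by sin(3*π·x).
A polynomial bump cannot attain the sharp Poincaré constant (only the first sine eigenfunction does), so the ratio is strictly less than C_P, consistent with ||u||_L² ≤ C_P ||u'||_L².


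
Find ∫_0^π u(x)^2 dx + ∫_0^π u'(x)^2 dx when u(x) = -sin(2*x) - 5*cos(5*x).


||u||_{H^1(0,π)}^2 = -1040/21 + 655*π/2

u'(x) = 25*sin(5*x) - 2*cos(2*x).
Expand u² and (u')² and integrate term by term on (0, π), using: for integers n ≥ 1, ∫_0^π sin²(nx) dx = ∫_0^π cos²(nx) dx = π/2; for n ≠ n', ∫_0^π sin(nx)sin(n'x) dx = ∫_0^π cos(nx)cos(n'x) dx = 0; and by product-to-sum, ∫_0^π sin(nx)cos(n'x) dx = ½∫_0^π [sin((n+n')x) + sin((n−n')x)] dx, which is 0 when n+n' is even and 2n/(n²−n'²) when n+n' is odd (it need not vanish on (0, π)).
  u² squared terms: (-1)²·∫sin(2x)² dx = 1·π/2 = π/2;  (-5)²·∫cos(5x)² dx = 25·π/2 = 25*π/2.
  u² cross terms: 2·(-1)·(-5)·∫sin(2x)·cos(5x) dx = 10·(-4/21) = -40/21.
  So ∫_0^π u² dx = π/2 + 25*π/2 − 40/21 = -40/21 + 13*π.
  (u')² squared terms: (-2)²·∫cos(2x)² dx = 4·π/2 = 2*π;  (25)²·∫sin(5x)² dx = 625·π/2 = 625*π/2.
  (u')² cross terms: 2·(-2)·(25)·∫cos(2x)·sin(5x) dx = -100·(10/21) = -1000/21.
  So ∫_0^π (u')² dx = 2*π + 625*π/2 − 1000/21 = -1000/21 + 629*π/2.
||u||_{H^1}^2 = (-40/21 + 13*π) + (-1000/21 + 629*π/2) = -1040/21 + 655*π/2.


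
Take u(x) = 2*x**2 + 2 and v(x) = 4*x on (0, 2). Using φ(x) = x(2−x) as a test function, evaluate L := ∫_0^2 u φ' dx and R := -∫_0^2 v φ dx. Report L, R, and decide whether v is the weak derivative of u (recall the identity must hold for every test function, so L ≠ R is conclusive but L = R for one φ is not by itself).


LHS = -16/3, RHS = -16/3. Yes, v = u' weakly.

u(x) = 2*x**2 + 2, classical derivative u'(x) = 4*x.
φ(x) = x(2−x), so φ'(x) = 2 - 2*x.
Note φ(0) = φ(2) = 0, so the boundary term u·φ vanishes.
LHS = ∫_0^2 u(x) φ'(x) dx = ∫_0^2 (-4*x^3 + 4*x^2 - 4*x + 4) dx. Term by term:
  ∫_0^2 -4*x^3 dx = -16;  ∫_0^2 4*x^2 dx = 32/3;  ∫_0^2 -4*x dx = -8;
  ∫_0^2 4 dx = 8.
Sum: -16 + 32/3 − 8 + 8 = -16/3.
So LHS = -16/3.
∫_0^2 v(x) φ(x) dx = ∫_0^2 (-4*x^3 + 8*x^2) dx. Term by term:
  ∫_0^2 -4*x^3 dx = -16;  ∫_0^2 8*x^2 dx = 64/3.
Sum: -16 + 64/3 = 16/3.
So RHS = -∫_0^2 v(x) φ(x) dx = -16/3.
LHS = RHS, so the identity holds for this test φ.
Moreover u is smooth here and v(x) = u'(x) = 4*x pointwise, so the identity holds for every test function. Hence v is the weak derivative of u.


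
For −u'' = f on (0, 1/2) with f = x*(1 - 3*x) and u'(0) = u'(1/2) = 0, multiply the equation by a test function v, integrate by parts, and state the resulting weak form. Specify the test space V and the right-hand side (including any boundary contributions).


V = H^1(0, 1/2) (no boundary constraint on v; u is determined up to an additive constant); weak form: ∫_0^1/2 u'v' dx = ∫_0^1/2 (x*(1 - 3*x)) v dx for all v ∈ V.

Multiply both sides by a test function v and integrate from 0 to 1/2:
  ∫_0^1/2 −u''(x) v(x) dx = ∫_0^1/2 f(x) v(x) dx.
Integrate the LHS by parts once:
  ∫_0^1/2 −u'' v dx = −[u'(x) v(x)]_0^1/2 + ∫_0^1/2 u'(x) v'(x) dx.
Thus ∫_0^1/2 u'(x) v'(x) dx = ∫_0^1/2 f(x) v(x) dx + [u'(x) v(x)]_0^1/2.
Choose V so that boundary terms are either known or forced to vanish.
u has homogeneous Neumann: u'(0) = u'(1/2) = 0. So [u' v]_0^1/2 = 0·v(1/2) − 0·v(0) = 0 for any v; take V = H^1(0, 1/2).
Weak formulation: find u (satisfying any essential BC) such that ∫_0^1/2 u'(x) v'(x) dx = ∫_0^1/2 f v dx for all v ∈ V (homogeneous Neumann, so boundary terms vanish).
Substituting f(x) = x*(1 - 3*x), the right-hand side is ∫_0^1/2 (x*(1 - 3*x)) v dx.
Compatibility check (pure Neumann): taking v ≡ 1 ∈ V gives 0 = ∫_0^1/2 f dx + (0) − (0), i.e. ∫_0^1/2 f dx must equal u'(0) − u'(1/2) = 0. Indeed ∫_0^1/2 (x*(1 - 3*x)) dx = 0, so the data are compatible. The solution is then unique only up to an additive constant (fix it e.g. by requiring ∫_0^1/2 u dx = 0).


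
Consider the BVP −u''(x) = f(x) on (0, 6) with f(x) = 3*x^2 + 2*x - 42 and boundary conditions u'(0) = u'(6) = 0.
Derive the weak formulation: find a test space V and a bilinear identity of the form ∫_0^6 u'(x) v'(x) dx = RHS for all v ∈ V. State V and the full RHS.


V = H^1(0, 6) (no boundary constraint on v; u is determined up to an additive constant); weak form: ∫_0^6 u'v' dx = ∫_0^6 (3*x^2 + 2*x - 42) v dx for all v ∈ V.

Multiply both sides by a test function v and integrate from 0 to 6:
  ∫_0^6 −u''(x) v(x) dx = ∫_0^6 f(x) v(x) dx.
Integrate the LHS by parts once:
  ∫_0^6 −u'' v dx = −[u'(x) v(x)]_0^6 + ∫_0^6 u'(x) v'(x) dx.
Thus ∫_0^6 u'(x) v'(x) dx = ∫_0^6 f(x) v(x) dx + [u'(x) v(x)]_0^6.
Choose V so that boundary terms are either known or forced to vanish.
u has homogeneous Neumann: u'(0) = u'(6) = 0. So [u' v]_0^6 = 0·v(6) − 0·v(0) = 0 for any v; take V = H^1(0, 6).
Weak formulation: find u (satisfying any essential BC) such that ∫_0^6 u'(x) v'(x) dx = ∫_0^6 f v dx for all v ∈ V (homogeneous Neumann, so boundary terms vanish).
Substituting f(x) = 3*x^2 + 2*x - 42, the right-hand side is ∫_0^6 (3*x^2 + 2*x - 42) v dx.
Compatibility check (pure Neumann): taking v ≡ 1 ∈ V gives 0 = ∫_0^6 f dx + (0) − (0), i.e. ∫_0^6 f dx must equal u'(0) − u'(6) = 0. Indeed ∫_0^6 (3*x^2 + 2*x - 42) dx = 0, so the data are compatible. The solution is then unique only up to an additive constant (fix it e.g. by requiring ∫_0^6 u dx = 0).


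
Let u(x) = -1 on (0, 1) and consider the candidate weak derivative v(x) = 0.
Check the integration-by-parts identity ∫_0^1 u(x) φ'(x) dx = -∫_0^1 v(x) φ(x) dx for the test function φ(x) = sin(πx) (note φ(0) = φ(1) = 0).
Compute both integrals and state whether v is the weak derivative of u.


LHS = 0, RHS = 0. Yes, v = u' weakly.

u(x) = -1, classical derivative u'(x) = 0.
φ(x) = sin(πx), so φ'(x) = π*cos(π*x).
Note φ(0) = φ(1) = 0, so the boundary term u·φ vanishes.
LHS = ∫_0^1 u(x) φ'(x) dx = ∫_0^1 (-π*cos(π*x)) dx. Term by term:
  ∫_0^1 -π*cos(π*x) dx = 0.
So LHS = 0.
∫_0^1 v(x) φ(x) dx = ∫_0^1 (0) dx. Term by term:
  ∫_0^1 0 dx = 0.
So RHS = -∫_0^1 v(x) φ(x) dx = 0.
LHS = RHS, so the identity holds for this test φ.
Moreover u is smooth here and v(x) = u'(x) = 0 pointwise, so the identity holds for every test function. Hence v is the weak derivative of u.


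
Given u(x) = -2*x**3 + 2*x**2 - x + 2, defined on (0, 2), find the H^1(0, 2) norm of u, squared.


||u||_{H^1}^2 = 11978/105

The H^1 norm (squared) on an interval (0, L) is
  ||u||_{H^1}^2 = ∫_0^L u(x)^2 dx + ∫_0^L u'(x)^2 dx.
Compute u'(x) = -6*x**2 + 4*x - 1.
Then u(x)^2 = 4*x**6 - 8*x**5 + 8*x**4 - 12*x**3 + 9*x**2 - 4*x + 4 and u'(x)^2 = 36*x**4 - 48*x**3 + 28*x**2 - 8*x + 1.
Integrate each monomial from 0 to 2 using ∫_0^2 c·x^n dx = c·2^(n+1)/(n+1):
  ∫_0^2 u(x)^2 dx = ∫_0^2 (4*x^6 - 8*x^5 + 8*x^4 - 12*x^3 + 9*x^2 - 4*x + 4) dx. Term by term:
    ∫_0^2 4*x^6 dx = 512/7;  ∫_0^2 -8*x^5 dx = -256/3;  ∫_0^2 8*x^4 dx = 256/5;
    ∫_0^2 -12*x^3 dx = -48;  ∫_0^2 9*x^2 dx = 24;  ∫_0^2 -4*x dx = -8;
    ∫_0^2 4 dx = 8.
  Sum: 512/7 − 256/3 + 256/5 − 48 + 24 − 8 + 8 = 1576/105.
  ∫_0^2 u'(x)^2 dx = ∫_0^2 (36*x^4 - 48*x^3 + 28*x^2 - 8*x + 1) dx. Term by term:
    ∫_0^2 36*x^4 dx = 1152/5;  ∫_0^2 -48*x^3 dx = -192;  ∫_0^2 28*x^2 dx = 224/3;
    ∫_0^2 -8*x dx = -16;  ∫_0^2 1 dx = 2.
  Sum: 1152/5 − 192 + 224/3 − 16 + 2 = 1486/15.
Adding: ||u||_{H^1}^2 = 1576/105 + 1486/15 = 11978/105.


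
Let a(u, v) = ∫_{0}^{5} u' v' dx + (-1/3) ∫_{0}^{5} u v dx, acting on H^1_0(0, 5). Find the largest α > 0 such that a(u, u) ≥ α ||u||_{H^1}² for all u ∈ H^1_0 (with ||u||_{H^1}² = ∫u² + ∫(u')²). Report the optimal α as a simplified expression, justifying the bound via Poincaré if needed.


α = (-25/3 + π^2)/(π^2 + 25)

Coercivity of a(·,·) on H^1_0(0, 5) means a(u, u) ≥ α ||u||_{H^1}² for every u ∈ H^1_0.
The interval has length L = 5, and Poincaré/coercivity depend only on L. Here a(u, u) = ∫(u')² + (-1/3)·∫u².
Here c = -1/3 < 0 with |c| < (π/L)² = π^2/25, so coercivity still holds. The condition a(u,u) ≥ α||u||_{H^1}² reads (1−α)∫(u')² ≥ (α−c)∫u². Any admissible α is ≤ 1 (rapidly oscillating u have ∫u²/∫(u')² → 0), and α = 1 would force 0 ≥ (1−c)∫u², impossible since c < 1; so 1−α > 0. By the sharp Poincaré inequality on H^1_0 of an interval of length L, ∫(u')² ≥ (π/L)²∫u² with equality for the first sine mode sin(π(x−x₀)/L) (x₀ the left endpoint), so the inequality holds for all u iff (1−α)(π/L)² ≥ α − c, i.e. α ≤ ((π/L)² + c)/((π/L)² + 1) = (1 + c(L/π)²)/(1 + (L/π)²). (Direct route, valid since c ≤ 0: Poincaré gives c∫u² ≥ c(L/π)²∫(u')², so a(u,u) ≥ (1 + c(L/π)²)∫(u')², while ||u||_{H^1}² ≤ (1 + (L/π)²)∫(u')²; dividing yields the same α.) With (π/L)² = π^2/25 and c = -1/3, the largest admissible constant is α = ((π/L)² + c)/((π/L)² + 1).
Simplifying, α = (-25/3 + π^2)/(π^2 + 25).


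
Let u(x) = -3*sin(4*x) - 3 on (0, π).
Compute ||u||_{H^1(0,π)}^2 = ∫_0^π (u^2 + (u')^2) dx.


||u||_{H^1(0,π)}^2 = 171*π/2

u'(x) = -12*cos(4*x).
Expand u² and (u')² and integrate term by term on (0, π), using: for integers n ≥ 1, ∫_0^π sin²(nx) dx = ∫_0^π cos²(nx) dx = π/2; for n ≠ n', ∫_0^π sin(nx)sin(n'x) dx = ∫_0^π cos(nx)cos(n'x) dx = 0; and by product-to-sum, ∫_0^π sin(nx)cos(n'x) dx = ½∫_0^π [sin((n+n')x) + sin((n−n')x)] dx, which is 0 when n+n' is even and 2n/(n²−n'²) when n+n' is odd (it need not vanish on (0, π)). For the constant mode: ∫_0^π 1 dx = π, ∫_0^π cos(nx) dx = 0, ∫_0^π sin(nx) dx = (1−(−1)^n)/n.
  u² squared terms: (-3)²·∫1 dx = 9·π = 9*π;  (-3)²·∫sin(4x)² dx = 9·π/2 = 9*π/2.
  u² cross terms: 2·(-3)·(-3)·∫1·sin(4x) dx = 18·(0) = 0.
  So ∫_0^π u² dx = 9*π + 9*π/2 + 0 = 27*π/2.
  (u')² squared terms: (-12)²·∫cos(4x)² dx = 144·π/2 = 72*π.
  So ∫_0^π (u')² dx = 72*π.
||u||_{H^1}^2 = (27*π/2) + (72*π) = 171*π/2.


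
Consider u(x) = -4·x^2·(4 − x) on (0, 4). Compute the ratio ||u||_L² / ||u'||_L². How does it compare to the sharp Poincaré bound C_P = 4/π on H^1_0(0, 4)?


||u||_L² / ||u'||_L² = 2*sqrt(14)/7 < C_P = 4/π.

u(x) = -4·x^2·(4 − x), so u'(x) = 4*x*(3*x - 8).
u(x) = -4·x^2·(4 − x) vanishes at x = 0 and x = 4, so u ∈ H^1_0(0, 4). Differentiate via the product rule and integrate the resulting polynomials term by term.
  ∫_0^4 u² dx = ∫_0^4 (16*x^6 - 128*x^5 + 256*x^4) dx. Term by term:
    ∫_0^4 16*x^6 dx = 262144/7;  ∫_0^4 -128*x^5 dx = -262144/3;  ∫_0^4 256*x^4 dx = 262144/5.
  Sum: 262144/7 − 262144/3 + 262144/5 = 262144/105.
  ∫_0^4 (u')² dx = ∫_0^4 (144*x^4 - 768*x^3 + 1024*x^2) dx. Term by term:
    ∫_0^4 144*x^4 dx = 147456/5;  ∫_0^4 -768*x^3 dx = -49152;  ∫_0^4 1024*x^2 dx = 65536/3.
  Sum: 147456/5 − 49152 + 65536/3 = 32768/15.
∫_0^4 u² dx = 262144/105, so ||u||_L² = 512*sqrt(105)/105.
∫_0^4 (u')² dx = 32768/15, so ||u'||_L² = 128*sqrt(30)/15.
Ratio ||u||_L² / ||u'||_L² = 2*sqrt(14)/7.
Sharp Poincaré constant on H^1_0(0, 4) is C_P = L/π = 4/π, achieved by sin(π/4·x).
A polynomial bump cannot attain the sharp Poincaré constant (only the first sine eigenfunction does), so the ratio is strictly less than C_P, consistent with ||u||_L² ≤ C_P ||u'||_L².


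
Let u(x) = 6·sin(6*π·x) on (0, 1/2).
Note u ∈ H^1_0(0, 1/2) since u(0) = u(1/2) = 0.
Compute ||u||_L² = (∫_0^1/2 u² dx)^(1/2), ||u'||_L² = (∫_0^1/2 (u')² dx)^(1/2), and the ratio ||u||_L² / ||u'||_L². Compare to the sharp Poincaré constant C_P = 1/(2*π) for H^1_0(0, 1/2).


||u||_L² / ||u'||_L² = 1/(6*π) < C_P = 1/(2*π).

u(x) = 6·sin(6*π·x), so u'(x) = 36*π*cos(6*π*x).
Writing u(x) = A·sin(kπx/L) with A = 6 and k = 3, use ∫_0^L sin²(kπx/L) dx = L/2 and ∫_0^L cos²(kπx/L) dx = L/2.
u² = 36·sin²(6*π·x) and (u')² = 1296*π^2·cos²(6*π·x), and each of sin², cos² integrates to L/2 = 1/4 over (0, 1/2).
∫_0^1/2 u² dx = 9, so ||u||_L² = 3.
∫_0^1/2 (u')² dx = 324*π^2, so ||u'||_L² = 18*π.
Ratio ||u||_L² / ||u'||_L² = 1/(6*π).
Sharp Poincaré constant on H^1_0(0, 1/2) is C_P = L/π = 1/(2*π), achieved by sin(2*π·x).
This is the k = 3 harmonic; the ratio L/(kπ) is strictly less than C_P = L/π, consistent with the sharp inequality ||u||_L² ≤ C_P ||u'||_L².


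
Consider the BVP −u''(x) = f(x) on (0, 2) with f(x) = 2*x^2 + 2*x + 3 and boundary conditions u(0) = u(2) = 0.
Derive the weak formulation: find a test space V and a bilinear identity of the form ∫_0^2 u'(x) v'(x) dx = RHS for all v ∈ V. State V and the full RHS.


V = H^1_0(0, 2) (so v(0) = v(2) = 0); weak form: ∫_0^2 u'v' dx = ∫_0^2 (2*x^2 + 2*x + 3) v dx for all v ∈ V.

Multiply both sides by a test function v and integrate from 0 to 2:
  ∫_0^2 −u''(x) v(x) dx = ∫_0^2 f(x) v(x) dx.
Integrate the LHS by parts once:
  ∫_0^2 −u'' v dx = −[u'(x) v(x)]_0^2 + ∫_0^2 u'(x) v'(x) dx.
Thus ∫_0^2 u'(x) v'(x) dx = ∫_0^2 f(x) v(x) dx + [u'(x) v(x)]_0^2.
Choose V so that boundary terms are either known or forced to vanish.
u is Dirichlet: u(0) = u(2) = 0. Let V = H^1_0(0, 2); then v(0) = v(2) = 0, and [u' v]_0^2 = 0.
Weak formulation: find u (satisfying any essential BC) such that ∫_0^2 u'(x) v'(x) dx = ∫_0^2 f v dx for all v ∈ V.
Substituting f(x) = 2*x^2 + 2*x + 3, the right-hand side is ∫_0^2 (2*x^2 + 2*x + 3) v dx.
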